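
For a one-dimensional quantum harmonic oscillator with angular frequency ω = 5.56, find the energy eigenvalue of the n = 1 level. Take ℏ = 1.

E = 8.34

The oscillator eigenvalues are E_n = ℏω(n + ½), so E_1 = 5.56 × 1.5 = 8.340.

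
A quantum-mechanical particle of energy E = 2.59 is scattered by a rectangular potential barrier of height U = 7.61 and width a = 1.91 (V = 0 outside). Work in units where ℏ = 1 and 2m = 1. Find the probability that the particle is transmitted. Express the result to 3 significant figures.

E < U: inside the barrier ψ ∝ e^{±κx} with κ = √(2m(U − E))/ℏ = 2.241.
κa = 4.279, sinh(κa) = 36.09.
Matching ψ, ψ′ at both faces gives T = [1 + U² sinh²(κa) / (4E(U − E))]⁻¹ = 1/1452 = 0.000689.

T = 0.000689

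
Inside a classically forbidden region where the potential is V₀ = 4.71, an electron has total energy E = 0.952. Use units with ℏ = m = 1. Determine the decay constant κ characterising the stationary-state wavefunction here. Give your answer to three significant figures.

κ = 2.74

Since E < V₀ the TISE in this region is ψ'' = κ²ψ with κ = √(2m(V₀ − E))/ℏ.
κ = √(2 × 1 × 3.758) = 2.742.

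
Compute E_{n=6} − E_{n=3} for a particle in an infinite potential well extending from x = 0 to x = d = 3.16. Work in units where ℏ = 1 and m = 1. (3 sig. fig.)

ΔE = 13.3

E_n = n²π²ℏ²/(2md²), so ΔE = (6² − 3²) π²ℏ²/(2md²).
ΔE = 27 × π² / (2 × 1 × 3.16²) = 13.34.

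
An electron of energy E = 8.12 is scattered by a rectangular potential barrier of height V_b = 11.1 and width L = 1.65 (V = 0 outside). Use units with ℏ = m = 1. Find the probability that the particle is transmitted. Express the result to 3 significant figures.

T = 0.000996

E < V_b: inside the barrier ψ ∝ e^{±κx} with κ = √(2m(V_b − E))/ℏ = 2.441.
κL = 4.028, sinh(κL) = 28.07.
The exact tunnelling result is T⁻¹ = 1 + V_b² sinh²(κL) / [4E(V_b − E)] = 1004, so T = 0.000996.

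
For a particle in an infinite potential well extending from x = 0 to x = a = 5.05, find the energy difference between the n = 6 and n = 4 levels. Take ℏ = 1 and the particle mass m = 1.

ΔE = 3.87

E_n = n²π²ℏ²/(2ma²), so ΔE = (6² − 4²) π²ℏ²/(2ma²).
ΔE = 20 × π² / (2 × 1 × 5.05²) = 3.870.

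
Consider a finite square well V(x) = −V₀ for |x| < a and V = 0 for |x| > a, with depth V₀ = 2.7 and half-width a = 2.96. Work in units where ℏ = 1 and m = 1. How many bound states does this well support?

N = 5

The dimensionless depth is z₀ = a√(2mV₀)/ℏ = 2.96 × √(5.400) = 6.878.
A new bound state (alternating even/odd) appears each time z₀ passes a multiple of π/2, so N = ⌊2z₀/π⌋ + 1 = ⌊4.379⌋ + 1 = 5.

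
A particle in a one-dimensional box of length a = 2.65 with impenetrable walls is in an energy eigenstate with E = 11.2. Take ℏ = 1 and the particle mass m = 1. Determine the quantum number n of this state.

From E_n = n²π²ℏ²/(2ma²) invert to n = √(2ma²E)/(πℏ).
n = (2.65/π) × √(2 × 1 × 11.2) = 3.992 → n = 4.

n = 4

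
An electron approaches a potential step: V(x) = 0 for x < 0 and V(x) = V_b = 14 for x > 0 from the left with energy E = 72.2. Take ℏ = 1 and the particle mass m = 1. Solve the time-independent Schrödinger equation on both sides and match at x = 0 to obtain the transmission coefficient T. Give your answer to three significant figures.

T = 0.997

On each side the TISE gives plane waves with k = √(2m(E − V))/ℏ: k₁ = √(2·1·72.2) = 12.02, k₂ = √(2·1·58.2) = 10.79.
Matching ψ and ψ′ at x = 0 gives r = (k₁ − k₂)/(k₁ + k₂), so R = r² = 0.002898 and T = 1 − R = 0.9971.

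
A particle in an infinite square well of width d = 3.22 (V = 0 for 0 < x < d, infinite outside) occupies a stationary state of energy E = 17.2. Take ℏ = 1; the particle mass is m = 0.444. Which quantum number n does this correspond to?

n = 4

From E_n = n²π²ℏ²/(2md²) invert to n = √(2md²E)/(πℏ).
n = (3.22/π) × √(2 × 0.444 × 17.2) = 4.006 → n = 4.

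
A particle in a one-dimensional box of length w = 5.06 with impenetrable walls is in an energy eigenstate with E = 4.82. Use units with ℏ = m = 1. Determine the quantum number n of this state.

For an infinite well E_n = n²π²ℏ²/(2mw²), so n = (w/πℏ)√(2mE).
n = (5.06/π) × √(2 × 1 × 4.82) = 5.001 → n = 5.

n = 5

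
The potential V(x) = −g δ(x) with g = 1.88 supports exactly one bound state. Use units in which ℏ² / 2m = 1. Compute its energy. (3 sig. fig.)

E = -0.884

The bound state is ψ(x) = √κ e^{−κ|x|}. The derivative jump ψ'(0⁺) − ψ'(0⁻) = −(2mg/ℏ²)ψ(0) fixes κ = mg/ℏ² = 0.9400.
Then E = −ℏ²κ²/(2m) = −mg²/(2ℏ²) = -0.8836.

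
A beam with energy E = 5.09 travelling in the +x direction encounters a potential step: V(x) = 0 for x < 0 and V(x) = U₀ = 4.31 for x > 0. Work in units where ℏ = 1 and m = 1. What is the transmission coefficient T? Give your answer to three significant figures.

The wavenumbers are k₁ = √(2mE)/ℏ = 3.191 on the left and k₂ = √(2m(E − U₀))/ℏ = 1.249 on the right.
Matching ψ and ψ′ at x = 0 gives r = (k₁ − k₂)/(k₁ + k₂), so R = r² = 0.1913 and T = 1 − R = 0.8087.

T = 0.809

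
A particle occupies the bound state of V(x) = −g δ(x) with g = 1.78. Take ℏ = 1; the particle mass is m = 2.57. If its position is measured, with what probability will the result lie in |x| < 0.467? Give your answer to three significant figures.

The normalised bound state is ψ = √κ e^{−κ|x|} with κ = mg/ℏ² = 4.575.
P(|x| < d) = ∫_{−d}^{d} κ e^{−2κ|x|} dx = 1 − e^{−2κd} = 1 − e^{−4.273} = 0.9861.

P = 0.986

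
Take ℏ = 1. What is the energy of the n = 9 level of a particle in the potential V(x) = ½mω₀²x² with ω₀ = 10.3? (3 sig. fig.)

The oscillator eigenvalues are E_n = ℏω₀(n + ½), so E_9 = 10.3 × 9.5 = 97.85.

E = 97.9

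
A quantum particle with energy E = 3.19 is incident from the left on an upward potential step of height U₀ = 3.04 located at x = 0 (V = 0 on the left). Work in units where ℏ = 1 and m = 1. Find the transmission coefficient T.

On each side the TISE gives plane waves with k = √(2m(E − V))/ℏ: k₁ = √(2·1·3.19) = 2.526, k₂ = √(2·1·0.15) = 0.5477.
Matching ψ and ψ′ at x = 0 gives r = (k₁ − k₂)/(k₁ + k₂), so R = r² = 0.4142 and T = 1 − R = 0.5858.

T = 0.586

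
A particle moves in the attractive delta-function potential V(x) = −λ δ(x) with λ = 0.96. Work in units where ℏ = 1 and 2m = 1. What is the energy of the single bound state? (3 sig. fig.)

For x ≠ 0 the bound state is ψ ∝ e^{−κ|x|}; integrating the TISE across the delta gives the cusp condition 2κ = 2mλ/ℏ², so κ = 0.4800.
Then E = −ℏ²κ²/(2m) = −mλ²/(2ℏ²) = -0.2304.

E = -0.230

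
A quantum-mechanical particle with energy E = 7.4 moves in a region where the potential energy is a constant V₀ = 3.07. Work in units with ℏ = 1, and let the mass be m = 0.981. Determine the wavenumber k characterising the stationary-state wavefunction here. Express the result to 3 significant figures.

With E > V₀ the solution is oscillatory, ψ ∝ e^{±ikx} with k = √(2m(E − V₀))/ℏ.
k = √(2 × 0.981 × 4.33) = 2.915.

k = 2.91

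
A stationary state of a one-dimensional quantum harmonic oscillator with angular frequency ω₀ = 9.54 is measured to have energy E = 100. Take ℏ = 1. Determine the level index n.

n = 10

E_n = ℏω₀(n + ½) ⇒ n = E/(ℏω₀) − ½ = 100/9.54 − 0.5 = 9.982 → n = 10.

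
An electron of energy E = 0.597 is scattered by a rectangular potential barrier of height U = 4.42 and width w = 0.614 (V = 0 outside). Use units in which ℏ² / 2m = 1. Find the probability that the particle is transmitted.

T = 0.170

E < U: inside the barrier ψ ∝ e^{±κx} with κ = √(2m(U − E))/ℏ = 1.955.
κw = 1.201, sinh(κw) = 1.510.
The exact tunnelling result is T⁻¹ = 1 + U² sinh²(κw) / [4E(U − E)] = 5.882, so T = 0.170.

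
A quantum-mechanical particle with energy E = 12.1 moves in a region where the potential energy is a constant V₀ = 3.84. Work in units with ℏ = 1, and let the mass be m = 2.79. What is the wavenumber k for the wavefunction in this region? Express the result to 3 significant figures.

k = 6.79

With E > V₀ the solution is oscillatory, ψ ∝ e^{±ikx} with k = √(2m(E − V₀))/ℏ.
k = √(2 × 2.79 × 8.26) = 6.789.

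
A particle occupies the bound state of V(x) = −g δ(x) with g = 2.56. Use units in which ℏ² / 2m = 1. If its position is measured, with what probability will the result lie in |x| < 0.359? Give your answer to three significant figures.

The normalised bound state is ψ = √κ e^{−κ|x|} with κ = mg/ℏ² = 1.280.
P(|x| < d) = ∫_{−d}^{d} κ e^{−2κ|x|} dx = 1 − e^{−2κd} = 1 − e^{−0.9190} = 0.6011.

P = 0.601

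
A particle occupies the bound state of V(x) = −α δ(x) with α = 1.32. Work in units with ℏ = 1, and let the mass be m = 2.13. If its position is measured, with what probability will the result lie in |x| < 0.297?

P = 0.812

The normalised bound state is ψ = √κ e^{−κ|x|} with κ = mα/ℏ² = 2.812.
P(|x| < d) = ∫_{−d}^{d} κ e^{−2κ|x|} dx = 1 − e^{−2κd} = 1 − e^{−1.670} = 0.8118.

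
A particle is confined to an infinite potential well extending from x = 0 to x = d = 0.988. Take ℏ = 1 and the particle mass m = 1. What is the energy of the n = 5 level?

Requiring ψ(0) = ψ(d) = 0 quantises k = nπ/d, hence E_n = ℏ²k²/2m = n²π²ℏ²/(2md²).
E_5 = 5² × π² / (2 × 1 × 0.988²) = 126.4.

E = 126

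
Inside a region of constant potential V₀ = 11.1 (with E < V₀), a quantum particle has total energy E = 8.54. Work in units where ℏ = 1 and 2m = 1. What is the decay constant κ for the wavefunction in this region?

Since E < V₀ the TISE in this region is ψ'' = κ²ψ with κ = √(2m(V₀ − E))/ℏ.
κ = √(2 × 0.5 × 2.56) = 1.600.

κ = 1.60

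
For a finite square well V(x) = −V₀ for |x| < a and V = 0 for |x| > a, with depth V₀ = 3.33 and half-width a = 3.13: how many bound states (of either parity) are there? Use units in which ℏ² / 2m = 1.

The dimensionless depth is z₀ = a√(2mV₀)/ℏ = 3.13 × √(3.330) = 5.712.
A new bound state (alternating even/odd) appears each time z₀ passes a multiple of π/2, so N = ⌊2z₀/π⌋ + 1 = ⌊3.636⌋ + 1 = 4.

N = 4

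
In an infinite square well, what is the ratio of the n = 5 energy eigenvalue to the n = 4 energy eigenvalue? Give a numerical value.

1.5625

E_n = n²π²ℏ²/(2mL²) so the ratio is n₂²/n₁² = 25/16 = 1.5625.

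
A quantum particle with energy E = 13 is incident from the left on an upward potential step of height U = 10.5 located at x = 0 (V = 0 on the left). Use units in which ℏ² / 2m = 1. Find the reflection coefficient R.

R = 0.152

The wavenumbers are k₁ = √(2mE)/ℏ = 3.606 on the left and k₂ = √(2m(E − U))/ℏ = 1.581 on the right.
Matching ψ and ψ′ at x = 0 gives r = (k₁ − k₂)/(k₁ + k₂), so R = r² = 0.1523 and T = 1 − R = 0.8477.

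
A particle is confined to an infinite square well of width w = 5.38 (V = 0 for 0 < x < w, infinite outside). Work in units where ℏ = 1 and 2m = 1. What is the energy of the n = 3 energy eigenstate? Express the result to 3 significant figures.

E = 3.07

Requiring ψ(0) = ψ(w) = 0 quantises k = nπ/w, hence E_n = ℏ²k²/2m = n²π²ℏ²/(2mw²).
E_3 = 3² × π² / (2 × 0.5 × 5.38²) = 3.069.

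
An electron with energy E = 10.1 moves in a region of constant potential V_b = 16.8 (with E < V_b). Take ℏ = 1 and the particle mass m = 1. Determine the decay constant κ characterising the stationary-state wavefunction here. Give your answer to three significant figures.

κ = 3.66

Since E < V_b the TISE in this region is ψ'' = κ²ψ with κ = √(2m(V_b − E))/ℏ.
κ = √(2 × 1 × 6.7) = 3.661.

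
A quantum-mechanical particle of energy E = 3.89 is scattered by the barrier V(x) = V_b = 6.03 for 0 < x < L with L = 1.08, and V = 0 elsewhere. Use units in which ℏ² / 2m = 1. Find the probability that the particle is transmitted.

E < V_b: inside the barrier ψ ∝ e^{±κx} with κ = √(2m(V_b − E))/ℏ = 1.463.
κL = 1.580, sinh(κL) = 2.324.
The exact tunnelling result is T⁻¹ = 1 + V_b² sinh²(κL) / [4E(V_b − E)] = 6.899, so T = 0.145.

T = 0.145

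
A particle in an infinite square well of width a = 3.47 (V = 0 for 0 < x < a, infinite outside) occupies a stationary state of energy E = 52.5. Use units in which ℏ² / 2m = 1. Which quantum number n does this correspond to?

From E_n = n²π²ℏ²/(2ma²) invert to n = √(2ma²E)/(πℏ).
n = (3.47/π) × √(2 × 0.5 × 52.5) = 8.003 → n = 8.

n = 8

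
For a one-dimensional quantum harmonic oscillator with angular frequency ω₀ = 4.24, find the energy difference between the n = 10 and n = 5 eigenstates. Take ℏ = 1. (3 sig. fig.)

E_n = ℏω₀(n + ½), so ΔE = (10 − 5) ℏω₀ = 5 × 4.24 = 21.20.

ΔE = 21.2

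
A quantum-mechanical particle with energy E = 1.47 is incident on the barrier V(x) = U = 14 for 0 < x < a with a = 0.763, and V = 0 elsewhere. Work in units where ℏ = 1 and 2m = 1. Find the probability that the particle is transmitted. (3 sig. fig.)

Since E < U the interior solution is evanescent with decay constant κ = √(2m(U − E))/ℏ = 3.540.
κa = 2.701, sinh(κa) = 7.413.
The exact tunnelling result is T⁻¹ = 1 + U² sinh²(κa) / [4E(U − E)] = 147.2, so T = 0.00679.

T = 0.00679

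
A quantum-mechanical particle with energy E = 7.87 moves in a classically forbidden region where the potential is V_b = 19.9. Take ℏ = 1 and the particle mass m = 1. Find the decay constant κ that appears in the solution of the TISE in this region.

κ = 4.91

Since E < V_b the TISE in this region is ψ'' = κ²ψ with κ = √(2m(V_b − E))/ℏ.
κ = √(2 × 1 × 12.03) = 4.905.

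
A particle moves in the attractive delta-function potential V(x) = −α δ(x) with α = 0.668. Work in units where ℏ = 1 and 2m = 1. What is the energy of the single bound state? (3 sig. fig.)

The bound state is ψ(x) = √κ e^{−κ|x|}. The derivative jump ψ'(0⁺) − ψ'(0⁻) = −(2mα/ℏ²)ψ(0) fixes κ = mα/ℏ² = 0.3340.
Then E = −ℏ²κ²/(2m) = −mα²/(2ℏ²) = -0.1116.

E = -0.112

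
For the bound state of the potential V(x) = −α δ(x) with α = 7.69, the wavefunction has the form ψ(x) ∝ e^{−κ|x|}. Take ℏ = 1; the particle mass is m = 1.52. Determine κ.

κ = 11.7

Integrate −(ℏ²/2m)ψ'' − αδ(x)ψ = Eψ from −ε to +ε: the ψ'' term gives ψ'(0⁺) − ψ'(0⁻) and the δ term gives −(2mα/ℏ²)ψ(0).
With ψ ∝ e^{−κ|x|} this yields −2κ = −2mα/ℏ², so κ = mα/ℏ² = 11.69.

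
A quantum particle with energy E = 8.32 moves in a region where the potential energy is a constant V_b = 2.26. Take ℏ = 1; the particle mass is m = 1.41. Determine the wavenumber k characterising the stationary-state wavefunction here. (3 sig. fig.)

k = 4.13

With E > V_b the solution is oscillatory, ψ ∝ e^{±ikx} with k = √(2m(E − V_b))/ℏ.
k = √(2 × 1.41 × 6.06) = 4.134.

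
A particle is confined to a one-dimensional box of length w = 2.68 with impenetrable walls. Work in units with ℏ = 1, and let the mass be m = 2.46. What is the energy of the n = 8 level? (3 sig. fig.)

Requiring ψ(0) = ψ(w) = 0 quantises k = nπ/w, hence E_n = ℏ²k²/2m = n²π²ℏ²/(2mw²).
E_8 = 8² × π² / (2 × 2.46 × 2.68²) = 17.87.

E = 17.9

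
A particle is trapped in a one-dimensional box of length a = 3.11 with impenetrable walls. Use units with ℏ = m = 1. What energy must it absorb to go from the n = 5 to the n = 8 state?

ΔE = 19.9

E_n = n²π²ℏ²/(2ma²), so ΔE = (8² − 5²) π²ℏ²/(2ma²).
ΔE = 39 × π² / (2 × 1 × 3.11²) = 19.90.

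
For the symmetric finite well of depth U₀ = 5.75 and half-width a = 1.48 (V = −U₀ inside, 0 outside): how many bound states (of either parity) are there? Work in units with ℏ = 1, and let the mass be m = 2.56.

N = 6

Define the well-strength parameter z₀ = (a/ℏ)√(2mU₀) = 1.48 × √(2·2.56·5.75) = 8.030.
The even/odd transcendental equations gain one root per π/2 in z₀, giving N = 1 + ⌊2z₀/π⌋ = 1 + ⌊5.112⌋ = 6.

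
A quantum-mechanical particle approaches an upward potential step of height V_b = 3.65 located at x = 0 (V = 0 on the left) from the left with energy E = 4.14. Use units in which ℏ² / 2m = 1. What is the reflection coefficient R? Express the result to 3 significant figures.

R = 0.238

The wavenumbers are k₁ = √(2mE)/ℏ = 2.035 on the left and k₂ = √(2m(E − V_b))/ℏ = 0.7000 on the right.
Matching ψ and ψ′ at x = 0 gives r = (k₁ − k₂)/(k₁ + k₂), so R = r² = 0.2382 and T = 1 − R = 0.7618.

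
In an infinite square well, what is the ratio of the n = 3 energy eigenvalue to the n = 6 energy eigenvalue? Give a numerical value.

0.25

Since E_n ∝ n², the ratio is (3/6)² = 0.25.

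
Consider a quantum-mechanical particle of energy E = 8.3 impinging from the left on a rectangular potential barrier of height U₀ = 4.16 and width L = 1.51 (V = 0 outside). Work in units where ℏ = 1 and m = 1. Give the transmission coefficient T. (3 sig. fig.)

T = 0.901

E > U₀: inside the barrier k₂ = √(2m(E − U₀))/ℏ = 2.877, k₂L = 4.345.
T = [1 + U₀² sin²(k₂L) / (4E(E − U₀))]⁻¹ = 1/1.110 = 0.901.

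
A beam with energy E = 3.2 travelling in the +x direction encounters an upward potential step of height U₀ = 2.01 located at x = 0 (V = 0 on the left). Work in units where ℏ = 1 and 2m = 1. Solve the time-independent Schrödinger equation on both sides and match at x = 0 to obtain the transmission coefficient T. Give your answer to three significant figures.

The wavenumbers are k₁ = √(2mE)/ℏ = 1.789 on the left and k₂ = √(2m(E − U₀))/ℏ = 1.091 on the right.
Matching ψ and ψ′ at x = 0 gives r = (k₁ − k₂)/(k₁ + k₂), so R = r² = 0.05875 and T = 1 − R = 0.9413.

T = 0.941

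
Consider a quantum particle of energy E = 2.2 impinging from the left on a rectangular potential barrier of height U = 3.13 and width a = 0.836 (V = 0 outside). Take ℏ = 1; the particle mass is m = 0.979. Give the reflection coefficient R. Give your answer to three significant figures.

E < U: inside the barrier ψ ∝ e^{±κx} with κ = √(2m(U − E))/ℏ = 1.349.
κa = 1.128, sinh(κa) = 1.383.
Matching ψ, ψ′ at both faces gives T = [1 + U² sinh²(κa) / (4E(U − E))]⁻¹ = 1/3.290 = 0.304.
R = 1 − T = 0.696.

R = 0.696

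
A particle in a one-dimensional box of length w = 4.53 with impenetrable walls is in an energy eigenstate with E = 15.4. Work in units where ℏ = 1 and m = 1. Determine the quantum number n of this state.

n = 8

For an infinite well E_n = n²π²ℏ²/(2mw²), so n = (w/πℏ)√(2mE).
n = (4.53/π) × √(2 × 1 × 15.4) = 8.002 → n = 8.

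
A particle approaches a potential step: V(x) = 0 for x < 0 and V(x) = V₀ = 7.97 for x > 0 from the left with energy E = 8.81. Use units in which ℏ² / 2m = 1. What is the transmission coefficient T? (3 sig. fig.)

The wavenumbers are k₁ = √(2mE)/ℏ = 2.968 on the left and k₂ = √(2m(E − V₀))/ℏ = 0.9165 on the right.
Continuity of ψ and ψ′ at the step yields the reflection amplitude r = (k₁ − k₂)/(k₁ + k₂) = 0.5281; thus R = |r|² = 0.2789, T = 0.7211.

T = 0.721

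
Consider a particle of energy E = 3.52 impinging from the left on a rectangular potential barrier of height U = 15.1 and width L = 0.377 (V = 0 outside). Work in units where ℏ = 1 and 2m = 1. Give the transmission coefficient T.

T = 0.205

Since E < U the interior solution is evanescent with decay constant κ = √(2m(U − E))/ℏ = 3.403.
κL = 1.283, sinh(κL) = 1.665.
The exact tunnelling result is T⁻¹ = 1 + U² sinh²(κL) / [4E(U − E)] = 4.877, so T = 0.205.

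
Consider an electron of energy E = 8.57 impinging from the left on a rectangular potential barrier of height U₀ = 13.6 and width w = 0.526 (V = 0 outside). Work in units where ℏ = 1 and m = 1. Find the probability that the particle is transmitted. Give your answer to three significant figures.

T = 0.125

E < U₀: inside the barrier ψ ∝ e^{±κx} with κ = √(2m(U₀ − E))/ℏ = 3.172.
κw = 1.668, sinh(κw) = 2.557.
The exact tunnelling result is T⁻¹ = 1 + U₀² sinh²(κw) / [4E(U₀ − E)] = 8.016, so T = 0.125.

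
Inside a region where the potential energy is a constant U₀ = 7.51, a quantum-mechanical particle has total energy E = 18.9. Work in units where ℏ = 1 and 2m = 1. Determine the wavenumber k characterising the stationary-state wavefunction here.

With E > U₀ the solution is oscillatory, ψ ∝ e^{±ikx} with k = √(2m(E − U₀))/ℏ.
k = √(2 × 0.5 × 11.39) = 3.375.

k = 3.37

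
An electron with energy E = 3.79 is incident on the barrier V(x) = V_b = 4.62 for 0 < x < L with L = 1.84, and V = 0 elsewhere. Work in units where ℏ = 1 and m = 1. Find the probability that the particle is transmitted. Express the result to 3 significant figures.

Since E < V_b the interior solution is evanescent with decay constant κ = √(2m(V_b − E))/ℏ = 1.288.
κL = 2.371, sinh(κL) = 5.306.
Matching ψ, ψ′ at both faces gives T = [1 + V_b² sinh²(κL) / (4E(V_b − E))]⁻¹ = 1/48.75 = 0.0205.

T = 0.0205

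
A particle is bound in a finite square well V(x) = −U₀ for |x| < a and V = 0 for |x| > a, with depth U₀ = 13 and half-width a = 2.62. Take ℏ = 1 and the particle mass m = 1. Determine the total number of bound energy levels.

The dimensionless depth is z₀ = a√(2mU₀)/ℏ = 2.62 × √(26.00) = 13.36.
The even/odd transcendental equations gain one root per π/2 in z₀, giving N = 1 + ⌊2z₀/π⌋ = 1 + ⌊8.505⌋ = 9.

N = 9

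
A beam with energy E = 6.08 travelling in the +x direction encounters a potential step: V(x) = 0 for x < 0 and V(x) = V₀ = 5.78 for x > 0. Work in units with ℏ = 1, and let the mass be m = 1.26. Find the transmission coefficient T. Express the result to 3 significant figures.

T = 0.595

The wavenumbers are k₁ = √(2mE)/ℏ = 3.914 on the left and k₂ = √(2m(E − V₀))/ℏ = 0.8695 on the right.
Continuity of ψ and ψ′ at the step yields the reflection amplitude r = (k₁ − k₂)/(k₁ + k₂) = 0.6365; thus R = |r|² = 0.4051, T = 0.5949.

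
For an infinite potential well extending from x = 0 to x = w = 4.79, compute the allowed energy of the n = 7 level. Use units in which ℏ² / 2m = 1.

E = 21.1

Requiring ψ(0) = ψ(w) = 0 quantises k = nπ/w, hence E_n = ℏ²k²/2m = n²π²ℏ²/(2mw²).
E_7 = 7² × π² / (2 × 0.5 × 4.79²) = 21.08.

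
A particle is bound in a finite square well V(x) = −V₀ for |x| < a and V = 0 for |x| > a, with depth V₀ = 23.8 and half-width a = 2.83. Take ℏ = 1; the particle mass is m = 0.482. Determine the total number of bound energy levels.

N = 9

Define the well-strength parameter z₀ = (a/ℏ)√(2mV₀) = 2.83 × √(2·0.482·23.8) = 13.56.
A new bound state (alternating even/odd) appears each time z₀ passes a multiple of π/2, so N = ⌊2z₀/π⌋ + 1 = ⌊8.630⌋ + 1 = 9.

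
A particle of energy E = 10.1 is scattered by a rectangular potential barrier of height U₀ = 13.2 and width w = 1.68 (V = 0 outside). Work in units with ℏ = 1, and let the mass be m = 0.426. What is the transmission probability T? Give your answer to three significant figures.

Since E < U₀ the interior solution is evanescent with decay constant κ = √(2m(U₀ − E))/ℏ = 1.625.
κw = 2.730, sinh(κw) = 7.636.
Matching ψ, ψ′ at both faces gives T = [1 + U₀² sinh²(κw) / (4E(U₀ − E))]⁻¹ = 1/82.12 = 0.0122.

T = 0.0122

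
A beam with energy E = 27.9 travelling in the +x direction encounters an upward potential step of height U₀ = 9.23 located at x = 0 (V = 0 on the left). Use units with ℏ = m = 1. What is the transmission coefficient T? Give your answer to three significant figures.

T = 0.990

On each side the TISE gives plane waves with k = √(2m(E − V))/ℏ: k₁ = √(2·1·27.9) = 7.470, k₂ = √(2·1·18.67) = 6.111.
Matching ψ and ψ′ at x = 0 gives r = (k₁ − k₂)/(k₁ + k₂), so R = r² = 0.01002 and T = 1 − R = 0.9900.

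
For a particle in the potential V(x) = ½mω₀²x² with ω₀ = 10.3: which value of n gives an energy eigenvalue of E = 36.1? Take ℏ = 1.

Invert E_n = (n + ½)ℏω₀: n = E/ℏω₀ − ½ = 3.005, so n = 3.

n = 3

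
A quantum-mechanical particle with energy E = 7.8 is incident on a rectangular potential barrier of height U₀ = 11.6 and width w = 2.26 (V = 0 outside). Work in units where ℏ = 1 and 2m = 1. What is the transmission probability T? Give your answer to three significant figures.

T = 0.000525

E < U₀: inside the barrier ψ ∝ e^{±κx} with κ = √(2m(U₀ − E))/ℏ = 1.949.
κw = 4.406, sinh(κw) = 40.95.
The exact tunnelling result is T⁻¹ = 1 + U₀² sinh²(κw) / [4E(U₀ − E)] = 1904, so T = 0.000525.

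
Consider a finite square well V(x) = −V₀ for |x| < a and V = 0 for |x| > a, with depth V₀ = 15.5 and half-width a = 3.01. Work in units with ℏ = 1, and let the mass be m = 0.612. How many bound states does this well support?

N = 9

Define the well-strength parameter z₀ = (a/ℏ)√(2mV₀) = 3.01 × √(2·0.612·15.5) = 13.11.
The even/odd transcendental equations gain one root per π/2 in z₀, giving N = 1 + ⌊2z₀/π⌋ = 1 + ⌊8.346⌋ = 9.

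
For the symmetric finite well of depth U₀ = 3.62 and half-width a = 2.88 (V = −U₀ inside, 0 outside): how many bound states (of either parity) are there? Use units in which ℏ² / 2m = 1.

The dimensionless depth is z₀ = a√(2mU₀)/ℏ = 2.88 × √(3.620) = 5.480.
A new bound state (alternating even/odd) appears each time z₀ passes a multiple of π/2, so N = ⌊2z₀/π⌋ + 1 = ⌊3.488⌋ + 1 = 4.

N = 4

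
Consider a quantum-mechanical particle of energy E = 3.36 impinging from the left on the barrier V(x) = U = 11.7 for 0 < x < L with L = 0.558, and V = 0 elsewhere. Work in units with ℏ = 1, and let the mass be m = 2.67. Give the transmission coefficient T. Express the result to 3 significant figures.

E < U: inside the barrier ψ ∝ e^{±κx} with κ = √(2m(U − E))/ℏ = 6.673.
κL = 3.724, sinh(κL) = 20.70.
Matching ψ, ψ′ at both faces gives T = [1 + U² sinh²(κL) / (4E(U − E))]⁻¹ = 1/524.2 = 0.00191.

T = 0.00191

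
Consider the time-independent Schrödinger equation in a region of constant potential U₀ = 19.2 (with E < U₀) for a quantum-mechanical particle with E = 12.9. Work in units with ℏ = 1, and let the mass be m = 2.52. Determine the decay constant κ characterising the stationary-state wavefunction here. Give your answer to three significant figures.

Since E < U₀ the TISE in this region is ψ'' = κ²ψ with κ = √(2m(U₀ − E))/ℏ.
κ = √(2 × 2.52 × 6.3) = 5.635.

κ = 5.63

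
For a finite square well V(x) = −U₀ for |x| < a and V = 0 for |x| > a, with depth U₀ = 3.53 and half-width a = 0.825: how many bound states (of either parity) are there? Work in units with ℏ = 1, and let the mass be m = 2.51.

Define the well-strength parameter z₀ = (a/ℏ)√(2mU₀) = 0.825 × √(2·2.51·3.53) = 3.473.
The even/odd transcendental equations gain one root per π/2 in z₀, giving N = 1 + ⌊2z₀/π⌋ = 1 + ⌊2.211⌋ = 3.

N = 3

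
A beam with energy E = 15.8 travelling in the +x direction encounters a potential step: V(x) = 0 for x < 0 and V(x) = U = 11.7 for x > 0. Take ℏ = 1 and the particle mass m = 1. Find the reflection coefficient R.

On each side the TISE gives plane waves with k = √(2m(E − V))/ℏ: k₁ = √(2·1·15.8) = 5.621, k₂ = √(2·1·4.1) = 2.864.
Matching ψ and ψ′ at x = 0 gives r = (k₁ − k₂)/(k₁ + k₂), so R = r² = 0.1056 and T = 1 − R = 0.8944.

R = 0.106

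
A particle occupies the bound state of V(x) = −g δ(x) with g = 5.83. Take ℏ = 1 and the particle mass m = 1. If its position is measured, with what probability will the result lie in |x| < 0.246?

The normalised bound state is ψ = √κ e^{−κ|x|} with κ = mg/ℏ² = 5.830.
P(|x| < d) = ∫_{−d}^{d} κ e^{−2κ|x|} dx = 1 − e^{−2κd} = 1 − e^{−2.868} = 0.9432.

P = 0.943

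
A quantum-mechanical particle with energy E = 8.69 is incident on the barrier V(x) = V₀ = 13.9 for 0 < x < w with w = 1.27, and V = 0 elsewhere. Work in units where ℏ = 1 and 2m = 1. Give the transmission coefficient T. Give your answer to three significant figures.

E < V₀: inside the barrier ψ ∝ e^{±κx} with κ = √(2m(V₀ − E))/ℏ = 2.283.
κw = 2.899, sinh(κw) = 9.049.
The exact tunnelling result is T⁻¹ = 1 + V₀² sinh²(κw) / [4E(V₀ − E)] = 88.36, so T = 0.0113.

T = 0.0113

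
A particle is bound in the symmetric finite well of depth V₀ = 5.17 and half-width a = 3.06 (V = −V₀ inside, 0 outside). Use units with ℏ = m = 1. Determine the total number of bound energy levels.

The dimensionless depth is z₀ = a√(2mV₀)/ℏ = 3.06 × √(10.34) = 9.840.
A new bound state (alternating even/odd) appears each time z₀ passes a multiple of π/2, so N = ⌊2z₀/π⌋ + 1 = ⌊6.264⌋ + 1 = 7.

N = 7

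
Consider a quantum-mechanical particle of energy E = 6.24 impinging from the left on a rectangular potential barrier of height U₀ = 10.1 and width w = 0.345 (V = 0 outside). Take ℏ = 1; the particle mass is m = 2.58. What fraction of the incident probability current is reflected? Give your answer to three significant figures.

Since E < U₀ the interior solution is evanescent with decay constant κ = √(2m(U₀ − E))/ℏ = 4.463.
κw = 1.540, sinh(κw) = 2.224.
The exact tunnelling result is T⁻¹ = 1 + U₀² sinh²(κw) / [4E(U₀ − E)] = 6.239, so T = 0.160.
R = 1 − T = 0.840.

R = 0.840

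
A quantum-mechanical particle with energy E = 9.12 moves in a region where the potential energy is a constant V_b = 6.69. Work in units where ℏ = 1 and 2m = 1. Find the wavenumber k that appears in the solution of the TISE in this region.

k = 1.56

With E > V_b the solution is oscillatory, ψ ∝ e^{±ikx} with k = √(2m(E − V_b))/ℏ.
k = √(2 × 0.5 × 2.43) = 1.559.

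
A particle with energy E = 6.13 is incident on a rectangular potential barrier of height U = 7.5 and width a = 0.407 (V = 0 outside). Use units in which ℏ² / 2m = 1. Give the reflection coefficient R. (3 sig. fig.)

Since E < U the interior solution is evanescent with decay constant κ = √(2m(U − E))/ℏ = 1.170.
κa = 0.4764, sinh(κa) = 0.4946.
The exact tunnelling result is T⁻¹ = 1 + U² sinh²(κa) / [4E(U − E)] = 1.410, so T = 0.709.
R = 1 − T = 0.291.

R = 0.291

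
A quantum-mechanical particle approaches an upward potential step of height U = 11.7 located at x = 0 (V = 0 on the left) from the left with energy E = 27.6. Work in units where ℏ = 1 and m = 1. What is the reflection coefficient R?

The wavenumbers are k₁ = √(2mE)/ℏ = 7.430 on the left and k₂ = √(2m(E − U))/ℏ = 5.639 on the right.
Matching ψ and ψ′ at x = 0 gives r = (k₁ − k₂)/(k₁ + k₂), so R = r² = 0.01877 and T = 1 − R = 0.9812.

R = 0.0188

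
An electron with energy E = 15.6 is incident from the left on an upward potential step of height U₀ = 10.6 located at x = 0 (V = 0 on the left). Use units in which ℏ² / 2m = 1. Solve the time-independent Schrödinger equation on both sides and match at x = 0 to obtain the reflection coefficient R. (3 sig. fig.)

R = 0.0767

On each side the TISE gives plane waves with k = √(2m(E − V))/ℏ: k₁ = √(2·½·15.6) = 3.950, k₂ = √(2·½·5) = 2.236.
Continuity of ψ and ψ′ at the step yields the reflection amplitude r = (k₁ − k₂)/(k₁ + k₂) = 0.2770; thus R = |r|² = 0.07674, T = 0.9233.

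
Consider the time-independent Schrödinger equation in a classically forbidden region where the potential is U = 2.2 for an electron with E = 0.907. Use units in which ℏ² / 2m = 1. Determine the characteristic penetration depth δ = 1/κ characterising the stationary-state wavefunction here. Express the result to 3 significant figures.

Since E < U the TISE in this region is ψ'' = κ²ψ with κ = √(2m(U − E))/ℏ.
κ = √(2 × 0.5 × 1.293) = 1.137. The penetration depth is δ = 1/κ = 0.879.

δ = 0.879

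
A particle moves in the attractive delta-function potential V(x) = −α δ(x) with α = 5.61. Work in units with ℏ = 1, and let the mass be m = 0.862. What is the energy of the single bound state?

E = -13.6

For x ≠ 0 the bound state is ψ ∝ e^{−κ|x|}; integrating the TISE across the delta gives the cusp condition 2κ = 2mα/ℏ², so κ = 4.836.
Then E = −ℏ²κ²/(2m) = −mα²/(2ℏ²) = -13.56.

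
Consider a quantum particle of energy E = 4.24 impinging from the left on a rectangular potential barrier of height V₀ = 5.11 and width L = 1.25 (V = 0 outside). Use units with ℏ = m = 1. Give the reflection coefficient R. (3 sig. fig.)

R = 0.917

Since E < V₀ the interior solution is evanescent with decay constant κ = √(2m(V₀ − E))/ℏ = 1.319.
κL = 1.649, sinh(κL) = 2.504.
The exact tunnelling result is T⁻¹ = 1 + V₀² sinh²(κL) / [4E(V₀ − E)] = 12.10, so T = 0.0826.
R = 1 − T = 0.917.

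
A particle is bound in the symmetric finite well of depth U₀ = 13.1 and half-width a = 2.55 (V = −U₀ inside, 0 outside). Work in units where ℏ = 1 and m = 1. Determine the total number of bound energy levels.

N = 9

Define the well-strength parameter z₀ = (a/ℏ)√(2mU₀) = 2.55 × √(2·1·13.1) = 13.05.
The even/odd transcendental equations gain one root per π/2 in z₀, giving N = 1 + ⌊2z₀/π⌋ = 1 + ⌊8.309⌋ = 9.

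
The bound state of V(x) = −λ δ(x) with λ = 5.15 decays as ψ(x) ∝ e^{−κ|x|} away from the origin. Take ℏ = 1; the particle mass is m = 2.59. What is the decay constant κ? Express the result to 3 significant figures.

κ = 13.3

Integrate −(ℏ²/2m)ψ'' − λδ(x)ψ = Eψ from −ε to +ε: the ψ'' term gives ψ'(0⁺) − ψ'(0⁻) and the δ term gives −(2mλ/ℏ²)ψ(0).
With ψ ∝ e^{−κ|x|} this yields −2κ = −2mλ/ℏ², so κ = mλ/ℏ² = 13.34.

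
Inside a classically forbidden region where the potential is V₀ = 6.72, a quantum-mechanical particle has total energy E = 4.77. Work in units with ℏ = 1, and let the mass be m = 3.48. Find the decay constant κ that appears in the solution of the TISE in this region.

κ = 3.68

Since E < V₀ the TISE in this region is ψ'' = κ²ψ with κ = √(2m(V₀ − E))/ℏ.
κ = √(2 × 3.48 × 1.95) = 3.684.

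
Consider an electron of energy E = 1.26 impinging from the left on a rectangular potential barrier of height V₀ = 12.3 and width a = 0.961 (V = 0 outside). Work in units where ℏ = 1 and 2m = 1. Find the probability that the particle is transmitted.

T = 0.00248

Since E < V₀ the interior solution is evanescent with decay constant κ = √(2m(V₀ − E))/ℏ = 3.323.
κa = 3.193, sinh(κa) = 12.16.
The exact tunnelling result is T⁻¹ = 1 + V₀² sinh²(κa) / [4E(V₀ − E)] = 403.1, so T = 0.00248.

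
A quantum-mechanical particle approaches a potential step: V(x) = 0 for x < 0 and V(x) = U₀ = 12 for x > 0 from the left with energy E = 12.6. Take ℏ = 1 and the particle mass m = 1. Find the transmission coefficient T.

T = 0.588

The wavenumbers are k₁ = √(2mE)/ℏ = 5.020 on the left and k₂ = √(2m(E − U₀))/ℏ = 1.095 on the right.
Continuity of ψ and ψ′ at the step yields the reflection amplitude r = (k₁ − k₂)/(k₁ + k₂) = 0.6417; thus R = |r|² = 0.4118, T = 0.5882.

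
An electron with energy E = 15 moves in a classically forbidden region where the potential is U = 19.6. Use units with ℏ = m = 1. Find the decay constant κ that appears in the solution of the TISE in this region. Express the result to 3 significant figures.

κ = 3.03

Since E < U the TISE in this region is ψ'' = κ²ψ with κ = √(2m(U − E))/ℏ.
κ = √(2 × 1 × 4.6) = 3.033.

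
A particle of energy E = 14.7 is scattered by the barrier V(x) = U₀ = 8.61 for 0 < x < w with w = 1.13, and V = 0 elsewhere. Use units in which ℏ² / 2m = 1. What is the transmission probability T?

Above the barrier the interior wavenumber is k₂ = √(2m(E − U₀))/ℏ = 2.468, giving phase k₂w = 2.789.
T = [1 + U₀² sin²(k₂w) / (4E(E − U₀))]⁻¹ = 1/1.025 = 0.976.

T = 0.976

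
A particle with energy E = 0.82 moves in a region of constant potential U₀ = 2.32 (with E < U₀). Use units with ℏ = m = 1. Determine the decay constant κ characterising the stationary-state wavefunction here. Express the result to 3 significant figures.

Since E < U₀ the TISE in this region is ψ'' = κ²ψ with κ = √(2m(U₀ − E))/ℏ.
κ = √(2 × 1 × 1.5) = 1.732.

κ = 1.73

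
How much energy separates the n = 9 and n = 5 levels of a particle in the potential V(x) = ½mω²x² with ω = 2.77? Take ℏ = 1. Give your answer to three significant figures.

E_n = ℏω(n + ½), so ΔE = (9 − 5) ℏω = 4 × 2.77 = 11.08.

ΔE = 11.1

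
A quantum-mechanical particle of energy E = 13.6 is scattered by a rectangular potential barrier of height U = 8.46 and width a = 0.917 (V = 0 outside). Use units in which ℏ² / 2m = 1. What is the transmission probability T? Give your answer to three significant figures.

Above the barrier the interior wavenumber is k₂ = √(2m(E − U))/ℏ = 2.267, giving phase k₂a = 2.079.
Matching at both interfaces gives T⁻¹ = 1 + U² sin²(k₂a) / [4E(E − U)] = 1.195, hence T = 0.837.

T = 0.837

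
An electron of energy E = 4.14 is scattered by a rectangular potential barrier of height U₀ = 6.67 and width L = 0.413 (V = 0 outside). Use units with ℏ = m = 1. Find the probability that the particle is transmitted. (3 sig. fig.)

E < U₀: inside the barrier ψ ∝ e^{±κx} with κ = √(2m(U₀ − E))/ℏ = 2.249.
κL = 0.9290, sinh(κL) = 1.069.
The exact tunnelling result is T⁻¹ = 1 + U₀² sinh²(κL) / [4E(U₀ − E)] = 2.212, so T = 0.452.

T = 0.452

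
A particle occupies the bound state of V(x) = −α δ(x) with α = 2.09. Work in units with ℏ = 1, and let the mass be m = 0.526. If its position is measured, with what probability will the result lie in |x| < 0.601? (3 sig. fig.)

The normalised bound state is ψ = √κ e^{−κ|x|} with κ = mα/ℏ² = 1.099.
P(|x| < d) = ∫_{−d}^{d} κ e^{−2κ|x|} dx = 1 − e^{−2κd} = 1 − e^{−1.321} = 0.7332.

P = 0.733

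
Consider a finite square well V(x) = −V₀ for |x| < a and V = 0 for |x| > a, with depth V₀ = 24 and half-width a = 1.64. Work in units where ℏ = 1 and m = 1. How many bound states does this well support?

The dimensionless depth is z₀ = a√(2mV₀)/ℏ = 1.64 × √(48.00) = 11.36.
The even/odd transcendental equations gain one root per π/2 in z₀, giving N = 1 + ⌊2z₀/π⌋ = 1 + ⌊7.233⌋ = 8.

N = 8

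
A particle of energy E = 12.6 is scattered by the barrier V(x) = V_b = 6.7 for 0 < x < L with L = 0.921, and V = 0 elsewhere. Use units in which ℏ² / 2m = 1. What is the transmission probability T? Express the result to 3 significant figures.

T = 0.915

E > V_b: inside the barrier k₂ = √(2m(E − V_b))/ℏ = 2.429, k₂L = 2.237.
T = [1 + V_b² sin²(k₂L) / (4E(E − V_b))]⁻¹ = 1/1.093 = 0.915.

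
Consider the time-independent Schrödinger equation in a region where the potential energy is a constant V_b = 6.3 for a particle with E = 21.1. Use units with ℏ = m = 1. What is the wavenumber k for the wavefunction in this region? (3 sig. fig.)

k = 5.44

With E > V_b the solution is oscillatory, ψ ∝ e^{±ikx} with k = √(2m(E − V_b))/ℏ.
k = √(2 × 1 × 14.8) = 5.441.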